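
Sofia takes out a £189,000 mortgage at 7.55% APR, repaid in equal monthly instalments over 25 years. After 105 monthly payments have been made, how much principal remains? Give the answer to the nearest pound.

With monthly rate i = 7.55%/12 = 0.0062917, the balance after k of n payments is P · [(1+i)^n − (1+i)^k] / [(1+i)^n − 1].
(1+0.0062917)^300 = 6.56391372 and (1+0.0062917)^105 = 1.93199947, so the balance is 189,000 × (6.56391372 − 1.93199947) / (6.56391372 − 1) = £157,341.01.

£157,341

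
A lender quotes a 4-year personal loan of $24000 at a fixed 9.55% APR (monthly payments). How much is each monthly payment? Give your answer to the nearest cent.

$603.53

Monthly rate = 9.55%/12 = 0.0079583; payment = 24,000 × 0.0079583 / (1 − (1+0.0079583)^−48) = $603.53.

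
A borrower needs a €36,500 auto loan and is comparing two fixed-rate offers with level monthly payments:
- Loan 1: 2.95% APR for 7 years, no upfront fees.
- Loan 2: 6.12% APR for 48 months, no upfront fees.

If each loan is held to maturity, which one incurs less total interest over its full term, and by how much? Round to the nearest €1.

Loan 1 by €799

Loan 1: at 2.95% the monthly rate is 0.0024583, so the payment is 36,500 × 0.0024583 / (1 − 1.0024583^−84) = €481.46.
Total interest on Loan 1 = 84 × €481.46 − €36,500 = €3,942.64.
Loan 2: at 6.12% the monthly rate is 0.0051000, so the payment is 36,500 × 0.0051000 / (1 − 1.0051000^−48) = €859.21.
Total interest on Loan 2 = 48 × €859.21 − €36,500 = €4,742.08.
Loan 1 is lower by €799.44.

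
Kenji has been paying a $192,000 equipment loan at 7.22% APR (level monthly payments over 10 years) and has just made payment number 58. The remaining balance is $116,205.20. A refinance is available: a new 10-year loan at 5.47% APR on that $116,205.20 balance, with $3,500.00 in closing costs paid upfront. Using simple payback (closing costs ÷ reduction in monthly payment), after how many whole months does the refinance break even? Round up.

4 months

Current payment = 192,000 × 7.22%/12 / (1 − (1+0.0060167)^−120) = $2,251.11.
Refinanced payment = 116,205.20 × 0.0045583 / (1 − (1+0.0045583)^−120) = $1,259.41.
Monthly savings = $2,251.11 − $1,259.41 = $991.70.
Break-even = $3,500.00 / $991.70 = 3.53 → 4 months.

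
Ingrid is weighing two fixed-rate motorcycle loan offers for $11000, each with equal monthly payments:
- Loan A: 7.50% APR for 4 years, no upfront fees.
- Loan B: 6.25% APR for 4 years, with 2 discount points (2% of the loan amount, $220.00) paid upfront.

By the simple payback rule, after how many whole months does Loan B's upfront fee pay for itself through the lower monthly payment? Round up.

35 months

Loan A: at 7.50% the monthly rate is 0.0062500, so the payment is 11,000 × 0.0062500 / (1 − 1.0062500^−48) = $265.97.
Loan B: at 6.25% the monthly rate is 0.0052083, so the payment is 11,000 × 0.0052083 / (1 − 1.0052083^−48) = $259.60.
Monthly savings = $265.97 − $259.60 = $6.37.
Break-even = $220.00 / $6.37 = 34.54 → 35 months.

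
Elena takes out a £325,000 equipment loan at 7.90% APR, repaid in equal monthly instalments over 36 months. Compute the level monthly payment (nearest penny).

Monthly rate = 7.9%/12 = 0.0065833; payment = 325,000 × 0.0065833 / (1 − (1+0.0065833)^−36) = £10,169.33.

£10,169.33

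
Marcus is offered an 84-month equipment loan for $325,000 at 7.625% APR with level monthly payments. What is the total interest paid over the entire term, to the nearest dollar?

At 7.625% the monthly rate is 0.0063542, so the payment is 325,000 × 0.0063542 / (1 − 1.0063542^−84) = $5,005.01.
Total paid = 84 × $5,005.01 = $420,420.84; interest = $420,420.84 − $325,000 = $95,420.84.

$95,421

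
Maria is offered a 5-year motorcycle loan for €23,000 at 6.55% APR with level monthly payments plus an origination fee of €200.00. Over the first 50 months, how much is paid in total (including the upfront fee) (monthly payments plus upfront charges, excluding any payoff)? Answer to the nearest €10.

€22,730

Monthly rate = 6.55%/12 = 0.0054583; payment = 23,000 × 0.0054583 / (1 − (1+0.0054583)^−60) = €450.56.
Total outlay = 50 × €450.56 + €200.00 = €22,728.00.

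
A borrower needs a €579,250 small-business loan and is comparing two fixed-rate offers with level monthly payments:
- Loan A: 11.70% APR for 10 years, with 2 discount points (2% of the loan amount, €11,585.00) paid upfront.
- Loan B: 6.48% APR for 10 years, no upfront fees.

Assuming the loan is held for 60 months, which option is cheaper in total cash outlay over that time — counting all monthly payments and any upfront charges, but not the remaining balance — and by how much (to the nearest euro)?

Loan A: monthly rate = 11.7%/12 = 0.0097500; payment = 579,250 × 0.0097500 / (1 − (1+0.0097500)^−120) = €8,210.41.
Loan B: at 6.48% the monthly rate is 0.0054000, so the payment is 579,250 × 0.0054000 / (1 − 1.0054000^−120) = €6,571.37.
Over 60 months: Loan A costs 60 × €8,210.41 + €11,585.00 = €504,209.60; Loan B costs 60 × €6,571.37 = €394,282.20.
Loan B is cheaper by €504,209.60 − €394,282.20 = €109,927.40.

Loan B by €109,927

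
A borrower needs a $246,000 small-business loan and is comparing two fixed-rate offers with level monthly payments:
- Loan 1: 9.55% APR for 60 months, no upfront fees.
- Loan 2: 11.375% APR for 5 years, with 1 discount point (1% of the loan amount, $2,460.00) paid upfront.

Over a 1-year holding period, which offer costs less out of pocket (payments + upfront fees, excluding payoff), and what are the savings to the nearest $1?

Loan 1: monthly rate = 9.55%/12 = 0.0079583; payment = 246,000 × 0.0079583 / (1 − (1+0.0079583)^−60) = $5,172.47.
Loan 2: monthly rate = 11.375%/12 = 0.0094792; payment = 246,000 × 0.0094792 / (1 − (1+0.0094792)^−60) = $5,394.76.
Over 12 months: Loan 1 costs 12 × $5,172.47 = $62,069.64; Loan 2 costs 12 × $5,394.76 + $2,460.00 = $67,197.12.
Loan 1 is cheaper by $67,197.12 − $62,069.64 = $5,127.48.

Loan 1 by $5,127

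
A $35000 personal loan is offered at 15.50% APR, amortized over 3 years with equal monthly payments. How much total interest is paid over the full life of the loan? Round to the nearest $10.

$8,990

At 15.50% the monthly rate is 0.0129167, so the payment is 35,000 × 0.0129167 / (1 − 1.0129167^−36) = $1,221.87.
Total paid = 36 × $1,221.87 = $43,987.32; interest = $43,987.32 − $35,000 = $8,987.32.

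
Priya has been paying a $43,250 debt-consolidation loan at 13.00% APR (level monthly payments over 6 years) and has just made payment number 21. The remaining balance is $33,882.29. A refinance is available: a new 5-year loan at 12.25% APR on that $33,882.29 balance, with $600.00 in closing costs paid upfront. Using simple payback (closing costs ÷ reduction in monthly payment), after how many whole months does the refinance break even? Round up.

6 months

Current payment = 43,250 × 13%/12 / (1 − (1+0.0108333)^−72) = $868.21.
Refinanced payment = 33,882.29 × 0.0102083 / (1 − (1+0.0102083)^−60) = $757.98.
Monthly savings = $868.21 − $757.98 = $110.23.
Break-even = $600.00 / $110.23 = 5.44 → 6 months.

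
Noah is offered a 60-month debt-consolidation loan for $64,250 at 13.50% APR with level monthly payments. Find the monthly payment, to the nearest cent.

At 13.50% the monthly rate is 0.0112500, so the payment is 64,250 × 0.0112500 / (1 − 1.0112500^−60) = $1,478.38.

$1,478.38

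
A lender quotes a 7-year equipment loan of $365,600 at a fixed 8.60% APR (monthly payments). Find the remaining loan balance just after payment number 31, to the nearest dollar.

$255,371

With monthly rate i = 8.6%/12 = 0.0071667, the balance after k of n payments is P · [(1+i)^n − (1+i)^k] / [(1+i)^n − 1].
(1+0.0071667)^84 = 1.82185112 and (1+0.0071667)^31 = 1.24779046, so the balance is 365,600 × (1.82185112 − 1.24779046) / (1.82185112 − 1) = $255,370.56.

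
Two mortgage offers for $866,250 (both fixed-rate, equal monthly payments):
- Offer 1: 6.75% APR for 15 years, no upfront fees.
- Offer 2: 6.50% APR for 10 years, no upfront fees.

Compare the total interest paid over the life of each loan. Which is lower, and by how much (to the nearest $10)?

Offer 2 by $199,460

Offer 1: monthly rate = 6.75%/12 = 0.0056250; payment = 866,250 × 0.0056250 / (1 − (1+0.0056250)^−180) = $7,665.53.
Total interest on Offer 1 = 180 × $7,665.53 − $866,250 = $513,545.40.
Offer 2: monthly rate = 6.5%/12 = 0.0054167; payment = 866,250 × 0.0054167 / (1 − (1+0.0054167)^−120) = $9,836.09.
Total interest on Offer 2 = 120 × $9,836.09 − $866,250 = $314,080.80.
Offer 2 is lower by $199,464.60.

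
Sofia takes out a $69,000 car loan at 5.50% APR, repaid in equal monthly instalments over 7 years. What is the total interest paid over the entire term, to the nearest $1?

Monthly rate = 5.5%/12 = 0.0045833; payment = 69,000 × 0.0045833 / (1 − (1+0.0045833)^−84) = $991.53.
Total paid = 84 × $991.53 = $83,288.52; interest = $83,288.52 − $69,000 = $14,288.52.

$14,289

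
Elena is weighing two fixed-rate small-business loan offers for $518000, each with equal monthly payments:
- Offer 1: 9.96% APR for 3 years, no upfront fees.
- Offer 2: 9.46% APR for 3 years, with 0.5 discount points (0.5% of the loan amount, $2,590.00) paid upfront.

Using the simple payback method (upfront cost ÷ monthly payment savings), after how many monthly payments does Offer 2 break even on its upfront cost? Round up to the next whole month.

Offer 1: monthly rate = 9.96%/12 = 0.0083000; payment = 518,000 × 0.0083000 / (1 − (1+0.0083000)^−36) = $16,704.68.
Offer 2: monthly rate = 9.46%/12 = 0.0078833; payment = 518,000 × 0.0078833 / (1 − (1+0.0078833)^−36) = $16,583.38.
Monthly savings = $16,704.68 − $16,583.38 = $121.30.
Break-even = $2,590.00 / $121.30 = 21.35 → 22 months.

22 months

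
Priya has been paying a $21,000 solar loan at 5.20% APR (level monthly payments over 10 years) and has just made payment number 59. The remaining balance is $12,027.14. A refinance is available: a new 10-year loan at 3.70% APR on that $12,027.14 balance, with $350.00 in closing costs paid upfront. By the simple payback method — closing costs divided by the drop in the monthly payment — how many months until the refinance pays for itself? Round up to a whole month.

Current payment = 21,000 × 5.2%/12 / (1 − (1+0.0043333)^−120) = $224.80.
Refinanced payment = 12,027.14 × 0.0030833 / (1 − (1+0.0030833)^−120) = $120.06.
Monthly savings = $224.80 − $120.06 = $104.74.
Break-even = $350.00 / $104.74 = 3.34 → 4 months.

4 months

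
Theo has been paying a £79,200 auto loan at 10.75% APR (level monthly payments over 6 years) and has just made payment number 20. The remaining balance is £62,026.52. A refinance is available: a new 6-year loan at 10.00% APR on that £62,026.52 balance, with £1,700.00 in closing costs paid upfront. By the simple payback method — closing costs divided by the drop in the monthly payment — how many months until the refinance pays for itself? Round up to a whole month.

Current payment = 79,200 × 10.75%/12 / (1 − (1+0.0089583)^−72) = £1,497.38.
Refinanced payment = 62,026.52 × 0.0083333 / (1 − (1+0.0083333)^−72) = £1,149.09.
Monthly savings = £1,497.38 − £1,149.09 = £348.29.
Break-even = £1,700.00 / £348.29 = 4.88 → 5 months.

5 months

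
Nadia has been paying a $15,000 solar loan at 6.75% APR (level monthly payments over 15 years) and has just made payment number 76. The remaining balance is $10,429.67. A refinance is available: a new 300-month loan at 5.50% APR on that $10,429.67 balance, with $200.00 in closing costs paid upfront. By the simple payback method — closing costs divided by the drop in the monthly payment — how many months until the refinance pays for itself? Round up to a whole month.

Current payment = 15,000 × 6.75%/12 / (1 − (1+0.0056250)^−180) = $132.74.
Refinanced payment = 10,429.67 × 0.0045833 / (1 − (1+0.0045833)^−300) = $64.05.
Monthly savings = $132.74 − $64.05 = $68.69.
Break-even = $200.00 / $68.69 = 2.91 → 3 months.

3 months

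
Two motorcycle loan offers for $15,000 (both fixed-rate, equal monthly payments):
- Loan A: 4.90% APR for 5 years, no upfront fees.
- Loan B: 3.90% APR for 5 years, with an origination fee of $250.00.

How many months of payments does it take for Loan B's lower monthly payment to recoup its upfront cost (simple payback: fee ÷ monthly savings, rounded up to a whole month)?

37 months

Loan A: monthly rate = 4.9%/12 = 0.0040833; payment = 15,000 × 0.0040833 / (1 − (1+0.0040833)^−60) = $282.38.
Loan B: at 3.90% the monthly rate is 0.0032500, so the payment is 15,000 × 0.0032500 / (1 − 1.0032500^−60) = $275.57.
Monthly savings = $282.38 − $275.57 = $6.81.
Break-even = $250.00 / $6.81 = 36.71 → 37 months.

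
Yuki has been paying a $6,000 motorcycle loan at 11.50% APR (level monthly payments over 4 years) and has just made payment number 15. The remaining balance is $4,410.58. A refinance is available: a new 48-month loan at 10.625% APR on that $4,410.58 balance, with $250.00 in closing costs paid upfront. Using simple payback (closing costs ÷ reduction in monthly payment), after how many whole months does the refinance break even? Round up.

6 months

Current payment = 6,000 × 11.5%/12 / (1 − (1+0.0095833)^−48) = $156.53.
Refinanced payment = 4,410.58 × 0.0088542 / (1 − (1+0.0088542)^−48) = $113.19.
Monthly savings = $156.53 − $113.19 = $43.34.
Break-even = $250.00 / $43.34 = 5.77 → 6 months.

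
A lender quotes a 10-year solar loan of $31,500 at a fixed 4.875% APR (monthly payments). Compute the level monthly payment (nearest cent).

$332.19

Monthly rate = 4.875%/12 = 0.0040625; payment = 31,500 × 0.0040625 / (1 − (1+0.0040625)^−120) = $332.19.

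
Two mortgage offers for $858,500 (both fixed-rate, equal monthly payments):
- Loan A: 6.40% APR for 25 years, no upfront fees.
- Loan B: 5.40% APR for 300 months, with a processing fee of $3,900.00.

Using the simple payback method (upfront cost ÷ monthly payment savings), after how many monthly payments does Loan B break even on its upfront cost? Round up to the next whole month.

Loan A: at 6.40% the monthly rate is 0.0053333, so the payment is 858,500 × 0.0053333 / (1 − 1.0053333^−300) = $5,743.12.
Loan B: monthly rate = 5.4%/12 = 0.0045000; payment = 858,500 × 0.0045000 / (1 − (1+0.0045000)^−300) = $5,220.80.
Monthly savings = $5,743.12 − $5,220.80 = $522.32.
Break-even = $3,900.00 / $522.32 = 7.47 → 8 months.

8 months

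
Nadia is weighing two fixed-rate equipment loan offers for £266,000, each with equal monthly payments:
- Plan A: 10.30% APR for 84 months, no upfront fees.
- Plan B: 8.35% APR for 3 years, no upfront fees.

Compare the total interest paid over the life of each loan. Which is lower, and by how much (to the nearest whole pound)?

Plan A: monthly rate = 10.3%/12 = 0.0085833; payment = 266,000 × 0.0085833 / (1 − (1+0.0085833)^−84) = £4,457.26.
Total interest on Plan A = 84 × £4,457.26 − £266,000 = £108,409.84.
Plan B: monthly rate = 8.35%/12 = 0.0069583; payment = 266,000 × 0.0069583 / (1 − (1+0.0069583)^−36) = £8,378.49.
Total interest on Plan B = 36 × £8,378.49 − £266,000 = £35,625.64.
Plan B is lower by £72,784.20.

Plan B by £72,784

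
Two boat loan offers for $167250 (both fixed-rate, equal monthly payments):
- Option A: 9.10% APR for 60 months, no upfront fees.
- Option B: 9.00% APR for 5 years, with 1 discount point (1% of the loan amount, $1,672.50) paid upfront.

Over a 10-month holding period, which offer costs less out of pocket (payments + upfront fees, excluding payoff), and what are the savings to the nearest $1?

Option A: monthly rate = 9.1%/12 = 0.0075833; payment = 167,250 × 0.0075833 / (1 − (1+0.0075833)^−60) = $3,479.96.
Option B: monthly rate = 9%/12 = 0.0075000; payment = 167,250 × 0.0075000 / (1 − (1+0.0075000)^−60) = $3,471.83.
Over 10 months: Option A costs 10 × $3,479.96 = $34,799.60; Option B costs 10 × $3,471.83 + $1,672.50 = $36,390.80.
Option A is cheaper by $36,390.80 − $34,799.60 = $1,591.20.

Option A by $1,591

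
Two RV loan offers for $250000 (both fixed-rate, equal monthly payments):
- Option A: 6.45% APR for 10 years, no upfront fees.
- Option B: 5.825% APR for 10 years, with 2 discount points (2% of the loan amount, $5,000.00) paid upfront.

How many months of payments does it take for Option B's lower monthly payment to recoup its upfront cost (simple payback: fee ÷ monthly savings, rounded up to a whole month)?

Option A: at 6.45% the monthly rate is 0.0053750, so the payment is 250,000 × 0.0053750 / (1 − 1.0053750^−120) = $2,832.34.
Option B: at 5.825% the monthly rate is 0.0048542, so the payment is 250,000 × 0.0048542 / (1 − 1.0048542^−120) = $2,753.59.
Monthly savings = $2,832.34 − $2,753.59 = $78.75.
Break-even = $5,000.00 / $78.75 = 63.49 → 64 months.

64 months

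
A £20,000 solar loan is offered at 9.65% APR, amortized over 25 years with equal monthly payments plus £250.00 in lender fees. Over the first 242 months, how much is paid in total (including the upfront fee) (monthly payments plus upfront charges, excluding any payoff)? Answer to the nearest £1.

£43,043

Monthly rate = 9.65%/12 = 0.0080417; payment = 20,000 × 0.0080417 / (1 − (1+0.0080417)^−300) = £176.83.
Total outlay = 242 × £176.83 + £250.00 = £43,042.86.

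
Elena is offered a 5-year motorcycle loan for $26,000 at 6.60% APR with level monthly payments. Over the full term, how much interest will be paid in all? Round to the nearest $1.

At 6.60% the monthly rate is 0.0055000, so the payment is 26,000 × 0.0055000 / (1 − 1.0055000^−60) = $509.94.
Total paid = 60 × $509.94 = $30,596.40; interest = $30,596.40 − $26,000 = $4,596.40.

$4,596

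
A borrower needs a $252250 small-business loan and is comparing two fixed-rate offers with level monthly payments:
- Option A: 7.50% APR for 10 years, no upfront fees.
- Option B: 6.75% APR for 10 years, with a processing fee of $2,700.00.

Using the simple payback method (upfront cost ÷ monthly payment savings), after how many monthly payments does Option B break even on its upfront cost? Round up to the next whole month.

28 months

Option A: monthly rate = 7.5%/12 = 0.0062500; payment = 252,250 × 0.0062500 / (1 − (1+0.0062500)^−120) = $2,994.25.
Option B: monthly rate = 6.75%/12 = 0.0056250; payment = 252,250 × 0.0056250 / (1 − (1+0.0056250)^−120) = $2,896.44.
Monthly savings = $2,994.25 − $2,896.44 = $97.81.
Break-even = $2,700.00 / $97.81 = 27.60 → 28 months.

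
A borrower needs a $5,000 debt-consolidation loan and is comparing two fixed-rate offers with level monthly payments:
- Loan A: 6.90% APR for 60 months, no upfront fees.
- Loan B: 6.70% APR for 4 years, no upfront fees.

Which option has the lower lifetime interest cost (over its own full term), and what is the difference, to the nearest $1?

Loan A: at 6.90% the monthly rate is 0.0057500, so the payment is 5,000 × 0.0057500 / (1 − 1.0057500^−60) = $98.77.
Total interest on Loan A = 60 × $98.77 − $5,000 = $926.20.
Loan B: at 6.70% the monthly rate is 0.0055833, so the payment is 5,000 × 0.0055833 / (1 − 1.0055833^−48) = $119.04.
Total interest on Loan B = 48 × $119.04 − $5,000 = $713.92.
Loan B is lower by $212.28.

Loan B by $212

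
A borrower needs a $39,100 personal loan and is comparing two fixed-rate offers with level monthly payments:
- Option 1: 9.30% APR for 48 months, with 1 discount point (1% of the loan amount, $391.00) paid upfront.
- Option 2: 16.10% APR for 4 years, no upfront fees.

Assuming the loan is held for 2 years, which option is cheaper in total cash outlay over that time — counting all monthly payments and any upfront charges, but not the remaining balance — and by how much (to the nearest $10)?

Option 1: at 9.30% the monthly rate is 0.0077500, so the payment is 39,100 × 0.0077500 / (1 − 1.0077500^−48) = $978.58.
Option 2: monthly rate = 16.1%/12 = 0.0134167; payment = 39,100 × 0.0134167 / (1 − (1+0.0134167)^−48) = $1,110.11.
Over 24 months: Option 1 costs 24 × $978.58 + $391.00 = $23,876.92; Option 2 costs 24 × $1,110.11 = $26,642.64.
Option 1 is cheaper by $26,642.64 − $23,876.92 = $2,765.72.

Option 1 by $2,770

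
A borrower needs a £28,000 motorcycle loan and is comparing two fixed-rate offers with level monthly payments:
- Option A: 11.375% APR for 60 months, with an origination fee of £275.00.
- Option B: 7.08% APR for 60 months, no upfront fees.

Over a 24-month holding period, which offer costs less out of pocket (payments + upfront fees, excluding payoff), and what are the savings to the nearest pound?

Option A: monthly rate = 11.375%/12 = 0.0094792; payment = 28,000 × 0.0094792 / (1 − (1+0.0094792)^−60) = £614.04.
Option B: monthly rate = 7.08%/12 = 0.0059000; payment = 28,000 × 0.0059000 / (1 − (1+0.0059000)^−60) = £555.49.
Over 24 months: Option A costs 24 × £614.04 + £275.00 = £15,011.96; Option B costs 24 × £555.49 = £13,331.76.
Option B is cheaper by £15,011.96 − £13,331.76 = £1,680.20.

Option B by £1,680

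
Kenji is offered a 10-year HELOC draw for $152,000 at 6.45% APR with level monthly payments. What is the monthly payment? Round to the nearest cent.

$1,722.06

Monthly rate = 6.45%/12 = 0.0053750; payment = 152,000 × 0.0053750 / (1 − (1+0.0053750)^−120) = $1,722.06.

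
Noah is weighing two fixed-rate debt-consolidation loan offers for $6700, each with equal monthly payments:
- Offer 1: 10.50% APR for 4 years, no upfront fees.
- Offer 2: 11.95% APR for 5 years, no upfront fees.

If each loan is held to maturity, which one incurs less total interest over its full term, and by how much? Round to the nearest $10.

Offer 1 by $700

Offer 1: at 10.50% the monthly rate is 0.0087500, so the payment is 6,700 × 0.0087500 / (1 − 1.0087500^−48) = $171.54.
Total interest on Offer 1 = 48 × $171.54 − $6,700 = $1,533.92.
Offer 2: monthly rate = 11.95%/12 = 0.0099583; payment = 6,700 × 0.0099583 / (1 − (1+0.0099583)^−60) = $148.87.
Total interest on Offer 2 = 60 × $148.87 − $6,700 = $2,232.20.
Offer 1 is lower by $698.28.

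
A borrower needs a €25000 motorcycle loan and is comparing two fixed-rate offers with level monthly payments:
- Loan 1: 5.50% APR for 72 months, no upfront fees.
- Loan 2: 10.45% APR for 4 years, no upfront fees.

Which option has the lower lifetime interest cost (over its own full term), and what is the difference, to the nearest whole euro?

Loan 1 by €1,287

Loan 1: monthly rate = 5.5%/12 = 0.0045833; payment = 25,000 × 0.0045833 / (1 − (1+0.0045833)^−72) = €408.45.
Total interest on Loan 1 = 72 × €408.45 − €25,000 = €4,408.40.
Loan 2: at 10.45% the monthly rate is 0.0087083, so the payment is 25,000 × 0.0087083 / (1 − 1.0087083^−48) = €639.48.
Total interest on Loan 2 = 48 × €639.48 − €25,000 = €5,695.04.
Loan 1 is lower by €1,286.64.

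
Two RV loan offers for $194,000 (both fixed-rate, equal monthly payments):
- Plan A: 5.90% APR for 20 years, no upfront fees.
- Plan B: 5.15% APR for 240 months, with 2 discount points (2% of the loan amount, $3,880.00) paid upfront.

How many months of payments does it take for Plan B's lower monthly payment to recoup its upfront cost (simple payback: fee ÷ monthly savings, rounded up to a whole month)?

Plan A: at 5.90% the monthly rate is 0.0049167, so the payment is 194,000 × 0.0049167 / (1 − 1.0049167^−240) = $1,378.71.
Plan B: monthly rate = 5.15%/12 = 0.0042917; payment = 194,000 × 0.0042917 / (1 − (1+0.0042917)^−240) = $1,296.44.
Monthly savings = $1,378.71 − $1,296.44 = $82.27.
Break-even = $3,880.00 / $82.27 = 47.16 → 48 months.

48 months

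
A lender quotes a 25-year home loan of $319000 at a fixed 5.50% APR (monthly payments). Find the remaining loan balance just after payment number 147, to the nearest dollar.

With monthly rate i = 5.5%/12 = 0.0045833, the balance after k of n payments is P · [(1+i)^n − (1+i)^k] / [(1+i)^n − 1].
(1+0.0045833)^300 = 3.94267156 and (1+0.0045833)^147 = 1.95856231, so the balance is 319,000 × (3.94267156 − 1.95856231) / (3.94267156 − 1) = $215,087.15.

$215,087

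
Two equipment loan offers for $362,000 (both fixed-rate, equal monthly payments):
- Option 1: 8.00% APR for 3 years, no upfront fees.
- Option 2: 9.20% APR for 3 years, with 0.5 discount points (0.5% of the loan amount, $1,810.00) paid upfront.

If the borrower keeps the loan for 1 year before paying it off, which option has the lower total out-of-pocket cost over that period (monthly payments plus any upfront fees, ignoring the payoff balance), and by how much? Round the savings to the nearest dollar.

Option 1: monthly rate = 8%/12 = 0.0066667; payment = 362,000 × 0.0066667 / (1 − (1+0.0066667)^−36) = $11,343.76.
Option 2: monthly rate = 9.2%/12 = 0.0076667; payment = 362,000 × 0.0076667 / (1 − (1+0.0076667)^−36) = $11,545.23.
Over 12 months: Option 1 costs 12 × $11,343.76 = $136,125.12; Option 2 costs 12 × $11,545.23 + $1,810.00 = $140,352.76.
Option 1 is cheaper by $140,352.76 − $136,125.12 = $4,227.64.

Option 1 by $4,228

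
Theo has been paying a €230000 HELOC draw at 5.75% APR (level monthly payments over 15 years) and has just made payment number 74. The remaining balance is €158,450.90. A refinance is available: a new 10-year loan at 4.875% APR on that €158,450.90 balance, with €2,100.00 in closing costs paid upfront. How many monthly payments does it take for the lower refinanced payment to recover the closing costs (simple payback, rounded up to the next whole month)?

Current payment = 230,000 × 5.75%/12 / (1 − (1+0.0047917)^−180) = €1,909.94.
Refinanced payment = 158,450.90 × 0.0040625 / (1 − (1+0.0040625)^−120) = €1,670.95.
Monthly savings = €1,909.94 − €1,670.95 = €238.99.
Break-even = €2,100.00 / €238.99 = 8.79 → 9 months.

9 months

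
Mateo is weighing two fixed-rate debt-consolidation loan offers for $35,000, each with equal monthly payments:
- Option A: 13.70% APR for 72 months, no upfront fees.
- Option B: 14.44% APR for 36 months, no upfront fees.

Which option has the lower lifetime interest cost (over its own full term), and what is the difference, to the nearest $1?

Option B by $8,189

Option A: monthly rate = 13.7%/12 = 0.0114167; payment = 35,000 × 0.0114167 / (1 − (1+0.0114167)^−72) = $715.59.
Total interest on Option A = 72 × $715.59 − $35,000 = $16,522.48.
Option B: at 14.44% the monthly rate is 0.0120333, so the payment is 35,000 × 0.0120333 / (1 − 1.0120333^−36) = $1,203.71.
Total interest on Option B = 36 × $1,203.71 − $35,000 = $8,333.56.
Option B is lower by $8,188.92.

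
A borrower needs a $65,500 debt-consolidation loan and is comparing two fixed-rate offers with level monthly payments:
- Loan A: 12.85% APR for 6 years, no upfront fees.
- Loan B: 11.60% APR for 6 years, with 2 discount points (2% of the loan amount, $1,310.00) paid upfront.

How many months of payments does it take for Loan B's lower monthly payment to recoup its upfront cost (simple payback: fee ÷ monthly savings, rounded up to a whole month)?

31 months

Loan A: at 12.85% the monthly rate is 0.0107083, so the payment is 65,500 × 0.0107083 / (1 − 1.0107083^−72) = $1,309.67.
Loan B: at 11.60% the monthly rate is 0.0096667, so the payment is 65,500 × 0.0096667 / (1 − 1.0096667^−72) = $1,266.95.
Monthly savings = $1,309.67 − $1,266.95 = $42.72.
Break-even = $1,310.00 / $42.72 = 30.66 → 31 months.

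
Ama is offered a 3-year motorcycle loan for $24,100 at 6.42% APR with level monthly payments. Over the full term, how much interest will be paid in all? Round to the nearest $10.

Monthly rate = 6.42%/12 = 0.0053500; payment = 24,100 × 0.0053500 / (1 − (1+0.0053500)^−36) = $737.76.
Total paid = 36 × $737.76 = $26,559.36; interest = $26,559.36 − $24,100 = $2,459.36.

$2,460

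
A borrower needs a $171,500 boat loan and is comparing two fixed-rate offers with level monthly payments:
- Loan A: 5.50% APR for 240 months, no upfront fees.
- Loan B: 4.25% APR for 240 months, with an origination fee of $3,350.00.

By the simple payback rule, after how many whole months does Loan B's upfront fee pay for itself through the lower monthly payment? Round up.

Loan A: monthly rate = 5.5%/12 = 0.0045833; payment = 171,500 × 0.0045833 / (1 − (1+0.0045833)^−240) = $1,179.73.
Loan B: at 4.25% the monthly rate is 0.0035417, so the payment is 171,500 × 0.0035417 / (1 − 1.0035417^−240) = $1,061.99.
Monthly savings = $1,179.73 − $1,061.99 = $117.74.
Break-even = $3,350.00 / $117.74 = 28.45 → 29 months.

29 months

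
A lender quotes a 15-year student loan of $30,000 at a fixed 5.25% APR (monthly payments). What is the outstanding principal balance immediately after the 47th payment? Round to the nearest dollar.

$24,278

With monthly rate i = 5.25%/12 = 0.0043750, the balance after k of n payments is P · [(1+i)^n − (1+i)^k] / [(1+i)^n − 1].
(1+0.0043750)^180 = 2.19412285 and (1+0.0043750)^47 = 1.22774175, so the balance is 30,000 × (2.19412285 − 1.22774175) / (2.19412285 − 1) = $24,278.43.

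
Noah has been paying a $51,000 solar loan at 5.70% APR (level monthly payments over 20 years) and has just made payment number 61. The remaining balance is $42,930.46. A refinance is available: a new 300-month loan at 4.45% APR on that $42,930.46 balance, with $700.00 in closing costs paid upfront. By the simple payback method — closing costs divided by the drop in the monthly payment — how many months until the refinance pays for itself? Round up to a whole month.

Current payment = 51,000 × 5.7%/12 / (1 − (1+0.0047500)^−240) = $356.61.
Refinanced payment = 42,930.46 × 0.0037083 / (1 − (1+0.0037083)^−300) = $237.40.
Monthly savings = $356.61 − $237.40 = $119.21.
Break-even = $700.00 / $119.21 = 5.87 → 6 months.

6 months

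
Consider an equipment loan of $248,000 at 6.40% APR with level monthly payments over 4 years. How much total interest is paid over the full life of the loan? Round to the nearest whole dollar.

Monthly rate = 6.4%/12 = 0.0053333; payment = 248,000 × 0.0053333 / (1 − (1+0.0053333)^−48) = $5,869.88.
Total paid = 48 × $5,869.88 = $281,754.24; interest = $281,754.24 − $248,000 = $33,754.24.

$33,754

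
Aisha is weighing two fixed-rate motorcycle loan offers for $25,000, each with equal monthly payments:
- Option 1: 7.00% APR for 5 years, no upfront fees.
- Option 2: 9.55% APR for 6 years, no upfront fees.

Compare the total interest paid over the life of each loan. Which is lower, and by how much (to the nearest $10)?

Option 1: at 7.00% the monthly rate is 0.0058333, so the payment is 25,000 × 0.0058333 / (1 − 1.0058333^−60) = $495.03.
Total interest on Option 1 = 60 × $495.03 − $25,000 = $4,701.80.
Option 2: at 9.55% the monthly rate is 0.0079583, so the payment is 25,000 × 0.0079583 / (1 − 1.0079583^−72) = $457.49.
Total interest on Option 2 = 72 × $457.49 − $25,000 = $7,939.28.
Option 1 is lower by $3,237.48.

Option 1 by $3,240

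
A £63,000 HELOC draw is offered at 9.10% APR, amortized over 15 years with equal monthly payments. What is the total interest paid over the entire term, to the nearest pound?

£52,693

Monthly rate = 9.1%/12 = 0.0075833; payment = 63,000 × 0.0075833 / (1 − (1+0.0075833)^−180) = £642.74.
Total paid = 180 × £642.74 = £115,693.20; interest = £115,693.20 − £63,000 = £52,693.20.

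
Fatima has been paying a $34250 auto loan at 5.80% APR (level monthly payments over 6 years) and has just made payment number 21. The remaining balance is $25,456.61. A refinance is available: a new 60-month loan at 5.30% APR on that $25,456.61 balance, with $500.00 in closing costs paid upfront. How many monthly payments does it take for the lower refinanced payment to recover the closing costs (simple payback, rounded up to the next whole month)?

Current payment = 34,250 × 5.8%/12 / (1 − (1+0.0048333)^−72) = $564.39.
Refinanced payment = 25,456.61 × 0.0044167 / (1 − (1+0.0044167)^−60) = $483.90.
Monthly savings = $564.39 − $483.90 = $80.49.
Break-even = $500.00 / $80.49 = 6.21 → 7 months.

7 months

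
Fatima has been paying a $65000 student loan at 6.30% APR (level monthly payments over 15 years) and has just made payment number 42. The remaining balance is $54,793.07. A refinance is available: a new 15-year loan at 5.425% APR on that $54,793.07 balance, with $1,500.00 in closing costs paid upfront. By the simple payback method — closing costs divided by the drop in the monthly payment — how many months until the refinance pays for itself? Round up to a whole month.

14 months

Current payment = 65,000 × 6.3%/12 / (1 − (1+0.0052500)^−180) = $559.10.
Refinanced payment = 54,793.07 × 0.0045208 / (1 − (1+0.0045208)^−180) = $445.53.
Monthly savings = $559.10 − $445.53 = $113.57.
Break-even = $1,500.00 / $113.57 = 13.21 → 14 months.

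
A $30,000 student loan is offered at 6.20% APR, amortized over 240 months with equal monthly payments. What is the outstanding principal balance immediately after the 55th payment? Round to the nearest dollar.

With monthly rate i = 6.2%/12 = 0.0051667, the balance after k of n payments is P · [(1+i)^n − (1+i)^k] / [(1+i)^n − 1].
(1+0.0051667)^240 = 3.44459955 and (1+0.0051667)^55 = 1.32768270, so the balance is 30,000 × (3.44459955 − 1.32768270) / (3.44459955 − 1) = $25,978.69.

$25,979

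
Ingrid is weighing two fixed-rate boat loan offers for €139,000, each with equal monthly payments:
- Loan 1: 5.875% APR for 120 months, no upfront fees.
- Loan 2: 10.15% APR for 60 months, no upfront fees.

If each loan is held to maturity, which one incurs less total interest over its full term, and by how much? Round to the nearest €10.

Loan 1: at 5.875% the monthly rate is 0.0048958, so the payment is 139,000 × 0.0048958 / (1 − 1.0048958^−120) = €1,534.47.
Total interest on Loan 1 = 120 × €1,534.47 − €139,000 = €45,136.40.
Loan 2: at 10.15% the monthly rate is 0.0084583, so the payment is 139,000 × 0.0084583 / (1 − 1.0084583^−60) = €2,963.61.
Total interest on Loan 2 = 60 × €2,963.61 − €139,000 = €38,816.60.
Loan 2 is lower by €6,319.80.

Loan 2 by €6,320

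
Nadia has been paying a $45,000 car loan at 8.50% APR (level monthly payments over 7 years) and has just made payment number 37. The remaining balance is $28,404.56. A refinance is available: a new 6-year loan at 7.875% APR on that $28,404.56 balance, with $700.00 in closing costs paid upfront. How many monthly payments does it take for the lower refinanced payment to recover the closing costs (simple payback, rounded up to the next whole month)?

4 months

Current payment = 45,000 × 8.5%/12 / (1 − (1+0.0070833)^−84) = $712.64.
Refinanced payment = 28,404.56 × 0.0065625 / (1 − (1+0.0065625)^−72) = $496.29.
Monthly savings = $712.64 − $496.29 = $216.35.
Break-even = $700.00 / $216.35 = 3.24 → 4 months.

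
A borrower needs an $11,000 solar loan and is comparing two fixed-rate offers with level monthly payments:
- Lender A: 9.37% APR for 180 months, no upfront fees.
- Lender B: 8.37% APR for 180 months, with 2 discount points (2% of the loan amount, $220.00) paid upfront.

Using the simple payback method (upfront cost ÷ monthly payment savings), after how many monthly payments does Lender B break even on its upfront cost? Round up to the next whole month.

Lender A: at 9.37% the monthly rate is 0.0078083, so the payment is 11,000 × 0.0078083 / (1 − 1.0078083^−180) = $114.00.
Lender B: monthly rate = 8.37%/12 = 0.0069750; payment = 11,000 × 0.0069750 / (1 − (1+0.0069750)^−180) = $107.48.
Monthly savings = $114.00 − $107.48 = $6.52.
Break-even = $220.00 / $6.52 = 33.74 → 34 months.

34 months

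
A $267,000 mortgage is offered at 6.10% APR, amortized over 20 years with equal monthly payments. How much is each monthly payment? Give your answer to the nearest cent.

$1,928.31

Monthly rate = 6.1%/12 = 0.0050833; payment = 267,000 × 0.0050833 / (1 − (1+0.0050833)^−240) = $1,928.31.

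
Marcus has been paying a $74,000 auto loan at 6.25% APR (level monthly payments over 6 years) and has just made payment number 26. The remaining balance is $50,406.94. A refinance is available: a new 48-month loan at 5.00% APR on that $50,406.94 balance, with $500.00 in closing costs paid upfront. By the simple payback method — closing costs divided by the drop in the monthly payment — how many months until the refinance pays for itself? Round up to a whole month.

Current payment = 74,000 × 6.25%/12 / (1 − (1+0.0052083)^−72) = $1,235.15.
Refinanced payment = 50,406.94 × 0.0041667 / (1 − (1+0.0041667)^−48) = $1,160.84.
Monthly savings = $1,235.15 − $1,160.84 = $74.31.
Break-even = $500.00 / $74.31 = 6.73 → 7 months.

7 months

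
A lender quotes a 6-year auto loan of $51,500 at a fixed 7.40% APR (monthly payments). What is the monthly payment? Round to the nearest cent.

At 7.40% the monthly rate is 0.0061667, so the payment is 51,500 × 0.0061667 / (1 − 1.0061667^−72) = $887.95.

$887.95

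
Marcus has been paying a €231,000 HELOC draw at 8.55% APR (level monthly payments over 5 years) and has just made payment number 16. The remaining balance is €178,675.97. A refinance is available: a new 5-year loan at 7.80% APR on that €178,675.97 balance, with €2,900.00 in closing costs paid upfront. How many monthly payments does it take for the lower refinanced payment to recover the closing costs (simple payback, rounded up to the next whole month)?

3 months

Current payment = 231,000 × 8.55%/12 / (1 − (1+0.0071250)^−60) = €4,744.89.
Refinanced payment = 178,675.97 × 0.0065000 / (1 − (1+0.0065000)^−60) = €3,605.83.
Monthly savings = €4,744.89 − €3,605.83 = €1,139.06.
Break-even = €2,900.00 / €1,139.06 = 2.55 → 3 months.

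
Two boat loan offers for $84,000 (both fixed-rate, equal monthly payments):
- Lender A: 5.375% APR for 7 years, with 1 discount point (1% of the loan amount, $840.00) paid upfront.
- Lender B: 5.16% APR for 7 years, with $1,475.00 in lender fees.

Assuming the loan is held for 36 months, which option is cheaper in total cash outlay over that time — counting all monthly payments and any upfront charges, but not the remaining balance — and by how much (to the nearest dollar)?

Lender A: monthly rate = 5.375%/12 = 0.0044792; payment = 84,000 × 0.0044792 / (1 − (1+0.0044792)^−84) = $1,202.11.
Lender B: monthly rate = 5.16%/12 = 0.0043000; payment = 84,000 × 0.0043000 / (1 − (1+0.0043000)^−84) = $1,193.57.
Over 36 months: Lender A costs 36 × $1,202.11 + $840.00 = $44,115.96; Lender B costs 36 × $1,193.57 + $1,475.00 = $44,443.52.
Lender A is cheaper by $44,443.52 − $44,115.96 = $327.56.

Lender A by $328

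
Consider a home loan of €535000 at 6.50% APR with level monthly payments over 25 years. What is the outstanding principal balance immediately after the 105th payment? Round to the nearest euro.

€434,317

With monthly rate i = 6.5%/12 = 0.0054167, the balance after k of n payments is P · [(1+i)^n − (1+i)^k] / [(1+i)^n − 1].
(1+0.0054167)^300 = 5.05619784 and (1+0.0054167)^105 = 1.76334959, so the balance is 535,000 × (5.05619784 − 1.76334959) / (5.05619784 − 1) = €434,316.54.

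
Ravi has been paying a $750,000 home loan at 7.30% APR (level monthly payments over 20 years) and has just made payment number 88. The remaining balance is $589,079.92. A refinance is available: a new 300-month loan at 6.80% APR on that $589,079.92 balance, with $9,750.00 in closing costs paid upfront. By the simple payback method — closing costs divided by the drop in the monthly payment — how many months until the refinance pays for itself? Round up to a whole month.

Current payment = 750,000 × 7.3%/12 / (1 − (1+0.0060833)^−240) = $5,950.56.
Refinanced payment = 589,079.92 × 0.0056667 / (1 − (1+0.0056667)^−300) = $4,088.64.
Monthly savings = $5,950.56 − $4,088.64 = $1,861.92.
Break-even = $9,750.00 / $1,861.92 = 5.24 → 6 months.

6 months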